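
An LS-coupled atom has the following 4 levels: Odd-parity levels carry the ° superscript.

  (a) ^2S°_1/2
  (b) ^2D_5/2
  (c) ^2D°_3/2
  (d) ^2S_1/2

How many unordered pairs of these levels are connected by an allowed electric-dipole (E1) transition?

1

(a)–(b): forbidden (ΔL, ΔJ).
(a)–(c): forbidden (parity, ΔL).
(a)–(d): forbidden (ΔL).
(b)–(c): allowed.
(b)–(d): forbidden (parity, ΔL, ΔJ).
(c)–(d): forbidden (ΔL).
Allowed pairs: 1 of 6.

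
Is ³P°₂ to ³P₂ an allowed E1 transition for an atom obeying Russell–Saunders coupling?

Parity must change: odd → even — passes.
ΔS = 0: S: 1 → 1 — passes.
ΔL = 0, ±1 (not L=0↔0): L: 1 → 1, ΔL = +0 — passes.
ΔJ = 0, ±1 (not J=0↔0): J: 2 → 2, ΔJ = +0 — passes.
All four E1 rules are satisfied.

allowed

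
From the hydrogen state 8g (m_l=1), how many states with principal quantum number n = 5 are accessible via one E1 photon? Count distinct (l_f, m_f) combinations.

3

E1 requires Δl = ±1, so l_f ∈ {3, 5}; with 0 ≤ l_f ≤ n_f−1 = 4, the allowed l_f values are {3}.
For l_f = 3: m_f ∈ {m_i−1, m_i, m_i+1} ∩ [−3, 3] = {0, 1, 2} → 3 states.
Total: 3.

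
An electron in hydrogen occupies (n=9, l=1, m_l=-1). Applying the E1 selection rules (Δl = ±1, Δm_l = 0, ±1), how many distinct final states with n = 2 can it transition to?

1

E1 requires Δl = ±1, so l_f ∈ {0, 2}; with 0 ≤ l_f ≤ n_f−1 = 1, the allowed l_f values are {0}.
For l_f = 0: m_f ∈ {m_i−1, m_i, m_i+1} ∩ [−0, 0] = {0} → 1 state.
Total: 1.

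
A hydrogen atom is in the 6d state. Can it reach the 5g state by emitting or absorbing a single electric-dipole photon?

forbidden

Δl = 4 − 2 = +2; the E1 rule Δl = ±1 is ✗.
The transition is electric-dipole forbidden.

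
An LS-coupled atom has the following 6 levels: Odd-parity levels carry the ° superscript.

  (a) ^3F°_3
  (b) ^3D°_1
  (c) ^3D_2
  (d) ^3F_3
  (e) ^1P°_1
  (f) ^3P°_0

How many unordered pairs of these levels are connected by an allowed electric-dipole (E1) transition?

(a)–(b): forbidden (parity, ΔJ).
(a)–(c): allowed.
(a)–(d): allowed.
(a)–(e): forbidden (parity, ΔS, ΔL, ΔJ).
(a)–(f): forbidden (parity, ΔL, ΔJ).
(b)–(c): allowed.
(b)–(d): forbidden (ΔJ).
(b)–(e): forbidden (parity, ΔS).
(b)–(f): forbidden (parity).
(c)–(d): forbidden (parity).
(c)–(e): forbidden (ΔS).
(c)–(f): forbidden (ΔJ).
(d)–(e): forbidden (ΔS, ΔL, ΔJ).
(d)–(f): forbidden (ΔL, ΔJ).
(e)–(f): forbidden (parity, ΔS).
Allowed pairs: 3 of 15.

3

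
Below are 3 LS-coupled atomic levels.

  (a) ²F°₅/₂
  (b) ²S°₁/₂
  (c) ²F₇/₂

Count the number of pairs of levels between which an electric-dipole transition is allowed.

(a)–(b): forbidden (parity, ΔL, ΔJ).
(a)–(c): allowed.
(b)–(c): forbidden (ΔL, ΔJ).
Allowed pairs: 1 of 3.

1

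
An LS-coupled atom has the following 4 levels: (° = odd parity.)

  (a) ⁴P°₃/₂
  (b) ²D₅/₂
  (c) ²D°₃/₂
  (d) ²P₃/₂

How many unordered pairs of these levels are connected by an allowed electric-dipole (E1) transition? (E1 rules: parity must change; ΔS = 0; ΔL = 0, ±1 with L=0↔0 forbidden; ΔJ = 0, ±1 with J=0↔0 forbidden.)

2

(a)–(b): forbidden (ΔS).
(a)–(c): forbidden (parity, ΔS).
(a)–(d): forbidden (ΔS).
(b)–(c): allowed.
(b)–(d): forbidden (parity).
(c)–(d): allowed.
Allowed pairs: 2 of 6.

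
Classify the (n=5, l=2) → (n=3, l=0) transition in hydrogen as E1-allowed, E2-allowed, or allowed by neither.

Δl = 0 − 2 = -2; l_i + l_f = 2.
E1 (Δl = ±1): not satisfied.
E2 (Δl = 0,±2, l_i+l_f ≥ 2): satisfied.

E2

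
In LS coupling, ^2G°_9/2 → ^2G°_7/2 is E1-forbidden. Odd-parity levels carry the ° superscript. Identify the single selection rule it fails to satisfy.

parity

Initial level: S=1/2, L=4, J=9/2, parity odd. Final level: S=1/2, L=4, J=7/2, parity odd.
ΔS = 0: S: 1/2 → 1/2 — ✓.
Parity must change: odd → odd — ✗.
ΔL = 0, ±1 (not L=0↔0): L: 4 → 4, ΔL = +0 — ✓.
ΔJ = 0, ±1 (not J=0↔0): J: 9/2 → 7/2, ΔJ = -1 — ✓.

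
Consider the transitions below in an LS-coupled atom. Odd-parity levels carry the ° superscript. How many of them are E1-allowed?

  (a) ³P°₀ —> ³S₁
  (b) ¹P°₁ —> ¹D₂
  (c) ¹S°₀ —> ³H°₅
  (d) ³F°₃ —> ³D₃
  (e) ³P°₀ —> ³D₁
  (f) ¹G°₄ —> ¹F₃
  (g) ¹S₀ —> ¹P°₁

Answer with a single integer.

6

(a) allowed
(b) allowed
(c) forbidden (parity, ΔS, ΔL, ΔJ fail)
(d) allowed
(e) allowed
(f) allowed
(g) allowed
Total allowed: 6 of 7.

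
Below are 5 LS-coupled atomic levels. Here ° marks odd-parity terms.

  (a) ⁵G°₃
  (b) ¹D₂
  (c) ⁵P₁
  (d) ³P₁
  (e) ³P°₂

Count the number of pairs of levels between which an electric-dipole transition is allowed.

(a)–(b): forbidden (ΔS, ΔL).
(a)–(c): forbidden (ΔL, ΔJ).
(a)–(d): forbidden (ΔS, ΔL, ΔJ).
(a)–(e): forbidden (parity, ΔS, ΔL).
(b)–(c): forbidden (parity, ΔS).
(b)–(d): forbidden (parity, ΔS).
(b)–(e): forbidden (ΔS).
(c)–(d): forbidden (parity, ΔS).
(c)–(e): forbidden (ΔS).
(d)–(e): allowed.
Allowed pairs: 1 of 10.

1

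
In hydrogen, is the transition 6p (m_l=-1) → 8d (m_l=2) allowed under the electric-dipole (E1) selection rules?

forbidden

Initial l = 1, final l = 2, so Δl = +1. E1 requires Δl = ±1: passes.
Δm_l = 2 − (-1) = +3. E1 requires Δm_l = 0, ±1: fails.
The transition is electric-dipole forbidden.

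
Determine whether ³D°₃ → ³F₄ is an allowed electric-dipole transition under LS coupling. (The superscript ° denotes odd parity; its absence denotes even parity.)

Parity must change: odd → even — ✓.
ΔS = 0: S: 1 → 1 — ✓.
ΔL = 0, ±1 (not L=0↔0): L: 2 → 3, ΔL = +1 — ✓.
ΔJ = 0, ±1 (not J=0↔0): J: 3 → 4, ΔJ = +1 — ✓.
All four E1 rules are satisfied.

allowed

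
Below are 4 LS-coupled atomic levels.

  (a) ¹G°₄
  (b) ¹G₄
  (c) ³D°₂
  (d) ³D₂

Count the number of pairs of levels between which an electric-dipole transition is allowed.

2

(a)–(b): allowed.
(a)–(c): forbidden (parity, ΔS, ΔL, ΔJ).
(a)–(d): forbidden (ΔS, ΔL, ΔJ).
(b)–(c): forbidden (ΔS, ΔL, ΔJ).
(b)–(d): forbidden (parity, ΔS, ΔL, ΔJ).
(c)–(d): allowed.
Allowed pairs: 2 of 6.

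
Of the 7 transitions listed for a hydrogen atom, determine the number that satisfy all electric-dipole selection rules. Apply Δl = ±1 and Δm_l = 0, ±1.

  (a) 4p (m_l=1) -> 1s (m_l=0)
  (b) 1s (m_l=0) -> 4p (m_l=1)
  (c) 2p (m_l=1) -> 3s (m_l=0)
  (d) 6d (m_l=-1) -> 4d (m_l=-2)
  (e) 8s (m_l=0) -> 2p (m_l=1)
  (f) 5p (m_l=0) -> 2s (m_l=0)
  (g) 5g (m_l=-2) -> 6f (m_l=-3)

6

(a) allowed
(b) allowed
(c) allowed
(d) forbidden — Δl = +0 (E1 requires Δl = ±1)
(e) allowed
(f) allowed
(g) allowed
Total allowed: 6 of 7.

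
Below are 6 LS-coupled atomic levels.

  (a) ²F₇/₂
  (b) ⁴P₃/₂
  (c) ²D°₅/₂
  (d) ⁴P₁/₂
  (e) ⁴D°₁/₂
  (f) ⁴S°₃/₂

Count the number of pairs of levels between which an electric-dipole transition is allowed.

5

(a)–(b): forbidden (parity, ΔS, ΔL, ΔJ).
(a)–(c): allowed.
(a)–(d): forbidden (parity, ΔS, ΔL, ΔJ).
(a)–(e): forbidden (ΔS, ΔJ).
(a)–(f): forbidden (ΔS, ΔL, ΔJ).
(b)–(c): forbidden (ΔS).
(b)–(d): forbidden (parity).
(b)–(e): allowed.
(b)–(f): allowed.
(c)–(d): forbidden (ΔS, ΔJ).
(c)–(e): forbidden (parity, ΔS, ΔJ).
(c)–(f): forbidden (parity, ΔS, ΔL).
(d)–(e): allowed.
(d)–(f): allowed.
(e)–(f): forbidden (parity, ΔL).
Allowed pairs: 5 of 15.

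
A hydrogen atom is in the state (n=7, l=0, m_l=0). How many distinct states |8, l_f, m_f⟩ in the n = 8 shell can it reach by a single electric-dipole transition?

E1 requires Δl = ±1, so l_f ∈ {-1, 1}; with 0 ≤ l_f ≤ n_f−1 = 7, the allowed l_f values are {1}.
For l_f = 1: m_f ∈ {m_i−1, m_i, m_i+1} ∩ [−1, 1] = {-1, 0, 1} → 3 states.
Total: 3.

3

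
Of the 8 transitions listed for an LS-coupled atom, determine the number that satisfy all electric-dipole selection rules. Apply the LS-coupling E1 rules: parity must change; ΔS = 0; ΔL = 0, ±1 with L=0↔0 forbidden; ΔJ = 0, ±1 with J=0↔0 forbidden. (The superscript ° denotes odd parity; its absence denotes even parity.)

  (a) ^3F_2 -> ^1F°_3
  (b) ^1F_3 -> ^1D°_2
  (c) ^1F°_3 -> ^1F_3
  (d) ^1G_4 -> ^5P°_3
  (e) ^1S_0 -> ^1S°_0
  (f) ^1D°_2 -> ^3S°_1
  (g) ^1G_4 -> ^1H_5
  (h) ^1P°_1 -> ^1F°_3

(a) forbidden (ΔS fails)
(b) allowed
(c) allowed
(d) forbidden (ΔS, ΔL fail)
(e) forbidden (ΔL, ΔJ fail)
(f) forbidden (parity, ΔS, ΔL fail)
(g) forbidden (parity fails)
(h) forbidden (parity, ΔL, ΔJ fail)
Total allowed: 2 of 8.

2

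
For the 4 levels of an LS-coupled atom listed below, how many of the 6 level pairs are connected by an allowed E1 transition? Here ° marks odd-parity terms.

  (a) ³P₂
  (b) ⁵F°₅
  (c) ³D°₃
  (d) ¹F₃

(a)–(b): forbidden (ΔS, ΔL, ΔJ).
(a)–(c): allowed.
(a)–(d): forbidden (parity, ΔS, ΔL).
(b)–(c): forbidden (parity, ΔS, ΔJ).
(b)–(d): forbidden (ΔS, ΔJ).
(c)–(d): forbidden (ΔS).
Allowed pairs: 1 of 6.

1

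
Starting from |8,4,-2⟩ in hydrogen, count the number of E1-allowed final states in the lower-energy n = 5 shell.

E1 requires Δl = ±1, so l_f ∈ {3, 5}; with 0 ≤ l_f ≤ n_f−1 = 4, the allowed l_f values are {3}.
For l_f = 3: m_f ∈ {m_i−1, m_i, m_i+1} ∩ [−3, 3] = {-3, -2, -1} → 3 states.
Total: 3.

3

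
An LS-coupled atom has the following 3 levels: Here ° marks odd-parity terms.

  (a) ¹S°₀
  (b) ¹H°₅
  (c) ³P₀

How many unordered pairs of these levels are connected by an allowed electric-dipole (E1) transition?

(a)–(b): forbidden (parity, ΔL, ΔJ).
(a)–(c): forbidden (ΔS, ΔJ).
(b)–(c): forbidden (ΔS, ΔL, ΔJ).
Allowed pairs: 0 of 3.

0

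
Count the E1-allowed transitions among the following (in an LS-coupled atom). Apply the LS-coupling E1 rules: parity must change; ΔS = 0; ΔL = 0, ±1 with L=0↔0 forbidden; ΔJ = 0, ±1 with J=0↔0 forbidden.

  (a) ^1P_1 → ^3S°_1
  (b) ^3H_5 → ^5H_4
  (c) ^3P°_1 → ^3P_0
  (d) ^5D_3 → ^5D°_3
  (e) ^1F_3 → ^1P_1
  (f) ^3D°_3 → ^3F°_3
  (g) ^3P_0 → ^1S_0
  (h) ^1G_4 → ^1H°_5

(a) forbidden (ΔS fails)
(b) forbidden (parity, ΔS fail)
(c) allowed
(d) allowed
(e) forbidden (parity, ΔL, ΔJ fail)
(f) forbidden (parity fails)
(g) forbidden (parity, ΔS, ΔJ fail)
(h) allowed
Total allowed: 3 of 8.

3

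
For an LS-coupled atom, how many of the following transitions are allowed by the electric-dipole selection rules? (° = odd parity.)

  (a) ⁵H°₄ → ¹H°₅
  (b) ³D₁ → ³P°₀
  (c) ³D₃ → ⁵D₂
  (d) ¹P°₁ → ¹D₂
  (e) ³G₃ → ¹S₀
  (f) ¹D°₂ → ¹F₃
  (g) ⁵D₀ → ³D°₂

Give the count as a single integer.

3

(a) forbidden (parity, ΔS fail)
(b) allowed
(c) forbidden (parity, ΔS fail)
(d) allowed
(e) forbidden (parity, ΔS, ΔL, ΔJ fail)
(f) allowed
(g) forbidden (ΔS, ΔJ fail)
Total allowed: 3 of 7.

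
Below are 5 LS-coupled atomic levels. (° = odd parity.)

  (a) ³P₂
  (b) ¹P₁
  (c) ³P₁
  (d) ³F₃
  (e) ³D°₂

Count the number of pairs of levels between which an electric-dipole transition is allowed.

(a)–(b): forbidden (parity, ΔS).
(a)–(c): forbidden (parity).
(a)–(d): forbidden (parity, ΔL).
(a)–(e): allowed.
(b)–(c): forbidden (parity, ΔS).
(b)–(d): forbidden (parity, ΔS, ΔL, ΔJ).
(b)–(e): forbidden (ΔS).
(c)–(d): forbidden (parity, ΔL, ΔJ).
(c)–(e): allowed.
(d)–(e): allowed.
Allowed pairs: 3 of 10.

3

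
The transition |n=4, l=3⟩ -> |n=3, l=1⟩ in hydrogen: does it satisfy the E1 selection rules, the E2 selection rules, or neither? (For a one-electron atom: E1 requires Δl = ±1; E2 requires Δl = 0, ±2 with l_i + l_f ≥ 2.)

E2

Δl = 1 − 3 = -2; l_i + l_f = 4.
E1 (Δl = ±1): not satisfied.
E2 (Δl = 0,±2, l_i+l_f ≥ 2): satisfied.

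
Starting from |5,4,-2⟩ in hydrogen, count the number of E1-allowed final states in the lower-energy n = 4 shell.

3

E1 requires Δl = ±1, so l_f ∈ {3, 5}; with 0 ≤ l_f ≤ n_f−1 = 3, the allowed l_f values are {3}.
For l_f = 3: m_f ∈ {m_i−1, m_i, m_i+1} ∩ [−3, 3] = {-3, -2, -1} → 3 states.
Total: 3.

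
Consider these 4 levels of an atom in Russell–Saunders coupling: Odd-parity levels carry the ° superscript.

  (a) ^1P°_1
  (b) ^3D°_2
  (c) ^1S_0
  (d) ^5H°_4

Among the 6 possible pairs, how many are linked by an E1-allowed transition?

(a)–(b): forbidden (parity, ΔS).
(a)–(c): allowed.
(a)–(d): forbidden (parity, ΔS, ΔL, ΔJ).
(b)–(c): forbidden (ΔS, ΔL, ΔJ).
(b)–(d): forbidden (parity, ΔS, ΔL, ΔJ).
(c)–(d): forbidden (ΔS, ΔL, ΔJ).
Allowed pairs: 1 of 6.

1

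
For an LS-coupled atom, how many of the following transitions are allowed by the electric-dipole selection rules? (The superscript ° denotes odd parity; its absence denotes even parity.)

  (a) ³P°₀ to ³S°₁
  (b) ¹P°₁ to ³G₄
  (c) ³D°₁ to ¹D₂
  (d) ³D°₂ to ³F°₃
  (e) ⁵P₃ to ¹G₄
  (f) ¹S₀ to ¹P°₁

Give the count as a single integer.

(a) forbidden (parity fails)
(b) forbidden (ΔS, ΔL, ΔJ fail)
(c) forbidden (ΔS fails)
(d) forbidden (parity fails)
(e) forbidden (parity, ΔS, ΔL fail)
(f) allowed
Total allowed: 1 of 6.

1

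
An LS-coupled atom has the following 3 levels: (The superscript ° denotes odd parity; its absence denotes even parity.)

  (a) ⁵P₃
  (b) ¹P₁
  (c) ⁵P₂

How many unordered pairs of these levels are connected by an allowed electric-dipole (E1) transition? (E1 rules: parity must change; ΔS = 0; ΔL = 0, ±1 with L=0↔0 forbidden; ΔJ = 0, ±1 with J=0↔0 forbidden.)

(a)–(b): forbidden (parity, ΔS, ΔJ).
(a)–(c): forbidden (parity).
(b)–(c): forbidden (parity, ΔS).
Allowed pairs: 0 of 3.

0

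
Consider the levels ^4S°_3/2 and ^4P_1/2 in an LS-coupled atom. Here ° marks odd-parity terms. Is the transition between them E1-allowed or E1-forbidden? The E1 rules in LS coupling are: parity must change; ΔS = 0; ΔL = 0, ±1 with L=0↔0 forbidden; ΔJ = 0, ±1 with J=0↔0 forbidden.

allowed

ΔJ = 0, ±1 (not J=0↔0): J: 3/2 → 1/2, ΔJ = -1 — ✓.
Parity must change: odd → even — ✓.
ΔL = 0, ±1 (not L=0↔0): L: 0 → 1, ΔL = +1 — ✓.
ΔS = 0: S: 3/2 → 3/2 — ✓.
All four E1 rules are satisfied.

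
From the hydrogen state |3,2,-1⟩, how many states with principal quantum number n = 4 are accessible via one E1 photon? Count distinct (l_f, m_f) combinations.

E1 requires Δl = ±1, so l_f ∈ {1, 3}; with 0 ≤ l_f ≤ n_f−1 = 3, the allowed l_f values are {1, 3}.
For l_f = 1: m_f ∈ {m_i−1, m_i, m_i+1} ∩ [−1, 1] = {-1, 0} → 2 states.
For l_f = 3: m_f ∈ {m_i−1, m_i, m_i+1} ∩ [−3, 3] = {-2, -1, 0} → 3 states.
Total: 5.

5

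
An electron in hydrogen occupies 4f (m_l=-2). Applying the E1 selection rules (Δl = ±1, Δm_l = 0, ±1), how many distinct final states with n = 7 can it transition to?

5

E1 requires Δl = ±1, so l_f ∈ {2, 4}; with 0 ≤ l_f ≤ n_f−1 = 6, the allowed l_f values are {2, 4}.
For l_f = 2: m_f ∈ {m_i−1, m_i, m_i+1} ∩ [−2, 2] = {-2, -1} → 2 states.
For l_f = 4: m_f ∈ {m_i−1, m_i, m_i+1} ∩ [−4, 4] = {-3, -2, -1} → 3 states.
Total: 5.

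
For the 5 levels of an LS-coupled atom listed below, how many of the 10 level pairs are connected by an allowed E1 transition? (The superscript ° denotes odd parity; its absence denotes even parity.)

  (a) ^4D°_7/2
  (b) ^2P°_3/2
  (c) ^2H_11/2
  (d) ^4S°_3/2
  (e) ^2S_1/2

(a)–(b): forbidden (parity, ΔS, ΔJ).
(a)–(c): forbidden (ΔS, ΔL, ΔJ).
(a)–(d): forbidden (parity, ΔL, ΔJ).
(a)–(e): forbidden (ΔS, ΔL, ΔJ).
(b)–(c): forbidden (ΔL, ΔJ).
(b)–(d): forbidden (parity, ΔS).
(b)–(e): allowed.
(c)–(d): forbidden (ΔS, ΔL, ΔJ).
(c)–(e): forbidden (parity, ΔL, ΔJ).
(d)–(e): forbidden (ΔS, ΔL).
Allowed pairs: 1 of 10.

1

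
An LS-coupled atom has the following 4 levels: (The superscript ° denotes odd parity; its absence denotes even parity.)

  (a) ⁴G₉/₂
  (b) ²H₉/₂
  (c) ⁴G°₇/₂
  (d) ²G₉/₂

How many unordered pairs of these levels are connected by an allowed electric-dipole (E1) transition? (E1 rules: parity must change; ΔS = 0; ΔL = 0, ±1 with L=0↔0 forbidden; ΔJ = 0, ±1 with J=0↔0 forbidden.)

1

(a)–(b): forbidden (parity, ΔS).
(a)–(c): allowed.
(a)–(d): forbidden (parity, ΔS).
(b)–(c): forbidden (ΔS).
(b)–(d): forbidden (parity).
(c)–(d): forbidden (ΔS).
Allowed pairs: 1 of 6.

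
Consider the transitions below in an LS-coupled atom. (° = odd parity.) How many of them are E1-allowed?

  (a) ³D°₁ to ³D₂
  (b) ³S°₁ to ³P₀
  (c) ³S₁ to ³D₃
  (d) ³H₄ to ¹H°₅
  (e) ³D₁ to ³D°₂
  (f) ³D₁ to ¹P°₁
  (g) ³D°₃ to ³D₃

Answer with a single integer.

(a) allowed
(b) allowed
(c) forbidden (parity, ΔL, ΔJ fail)
(d) forbidden (ΔS fails)
(e) allowed
(f) forbidden (ΔS fails)
(g) allowed
Total allowed: 4 of 7.

4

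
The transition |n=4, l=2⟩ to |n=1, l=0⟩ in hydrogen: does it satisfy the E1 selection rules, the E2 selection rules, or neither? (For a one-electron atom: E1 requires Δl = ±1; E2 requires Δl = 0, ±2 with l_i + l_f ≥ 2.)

Δl = 0 − 2 = -2; l_i + l_f = 2.
E1 (Δl = ±1): not satisfied.
E2 (Δl = 0,±2, l_i+l_f ≥ 2): satisfied.

E2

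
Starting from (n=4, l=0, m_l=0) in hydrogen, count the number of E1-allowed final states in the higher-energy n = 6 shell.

E1 requires Δl = ±1, so l_f ∈ {-1, 1}; with 0 ≤ l_f ≤ n_f−1 = 5, the allowed l_f values are {1}.
For l_f = 1: m_f ∈ {m_i−1, m_i, m_i+1} ∩ [−1, 1] = {-1, 0, 1} → 3 states.
Total: 3.

3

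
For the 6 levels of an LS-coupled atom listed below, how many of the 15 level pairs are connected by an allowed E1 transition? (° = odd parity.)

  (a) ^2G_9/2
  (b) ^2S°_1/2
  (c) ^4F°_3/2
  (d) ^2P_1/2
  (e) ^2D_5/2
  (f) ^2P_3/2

2

(a)–(b): forbidden (ΔL, ΔJ).
(a)–(c): forbidden (ΔS, ΔJ).
(a)–(d): forbidden (parity, ΔL, ΔJ).
(a)–(e): forbidden (parity, ΔL, ΔJ).
(a)–(f): forbidden (parity, ΔL, ΔJ).
(b)–(c): forbidden (parity, ΔS, ΔL).
(b)–(d): allowed.
(b)–(e): forbidden (ΔL, ΔJ).
(b)–(f): allowed.
(c)–(d): forbidden (ΔS, ΔL).
(c)–(e): forbidden (ΔS).
(c)–(f): forbidden (ΔS, ΔL).
(d)–(e): forbidden (parity, ΔJ).
(d)–(f): forbidden (parity).
(e)–(f): forbidden (parity).
Allowed pairs: 2 of 15.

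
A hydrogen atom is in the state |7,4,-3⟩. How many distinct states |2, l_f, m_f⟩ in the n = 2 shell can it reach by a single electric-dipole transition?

E1 requires l_f ∈ {3, 5}, but neither lies in [0, 1], so no final state is reachable.
Total: 0.

0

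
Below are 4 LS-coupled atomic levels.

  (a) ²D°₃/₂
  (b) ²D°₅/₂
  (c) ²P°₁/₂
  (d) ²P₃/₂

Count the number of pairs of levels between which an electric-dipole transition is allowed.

(a)–(b): forbidden (parity).
(a)–(c): forbidden (parity).
(a)–(d): allowed.
(b)–(c): forbidden (parity, ΔJ).
(b)–(d): allowed.
(c)–(d): allowed.
Allowed pairs: 3 of 6.

3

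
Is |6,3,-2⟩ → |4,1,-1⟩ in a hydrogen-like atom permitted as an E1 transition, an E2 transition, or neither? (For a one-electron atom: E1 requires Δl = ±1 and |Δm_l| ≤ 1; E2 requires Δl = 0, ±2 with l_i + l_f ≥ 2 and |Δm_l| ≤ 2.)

E2

Δl = 1 − 3 = -2; l_i + l_f = 4.
Δm_l = +1.
E1 (Δl = ±1, |Δm_l| ≤ 1): not satisfied.
E2 (Δl = 0,±2, l_i+l_f ≥ 2, |Δm_l| ≤ 2): satisfied.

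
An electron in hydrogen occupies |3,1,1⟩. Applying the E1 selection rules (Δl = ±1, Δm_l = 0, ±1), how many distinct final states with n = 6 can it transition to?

4

E1 requires Δl = ±1, so l_f ∈ {0, 2}; with 0 ≤ l_f ≤ n_f−1 = 5, the allowed l_f values are {0, 2}.
For l_f = 0: m_f ∈ {m_i−1, m_i, m_i+1} ∩ [−0, 0] = {0} → 1 state.
For l_f = 2: m_f ∈ {m_i−1, m_i, m_i+1} ∩ [−2, 2] = {0, 1, 2} → 3 states.
Total: 4.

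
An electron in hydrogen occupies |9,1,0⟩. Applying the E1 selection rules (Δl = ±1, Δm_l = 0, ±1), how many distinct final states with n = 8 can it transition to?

4

E1 requires Δl = ±1, so l_f ∈ {0, 2}; with 0 ≤ l_f ≤ n_f−1 = 7, the allowed l_f values are {0, 2}.
For l_f = 0: m_f ∈ {m_i−1, m_i, m_i+1} ∩ [−0, 0] = {0} → 1 state.
For l_f = 2: m_f ∈ {m_i−1, m_i, m_i+1} ∩ [−2, 2] = {-1, 0, 1} → 3 states.
Total: 4.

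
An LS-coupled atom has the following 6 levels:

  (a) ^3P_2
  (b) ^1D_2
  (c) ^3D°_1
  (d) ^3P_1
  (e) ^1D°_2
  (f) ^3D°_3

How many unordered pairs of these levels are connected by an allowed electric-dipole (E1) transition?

4

(a)–(b): forbidden (parity, ΔS).
(a)–(c): allowed.
(a)–(d): forbidden (parity).
(a)–(e): forbidden (ΔS).
(a)–(f): allowed.
(b)–(c): forbidden (ΔS).
(b)–(d): forbidden (parity, ΔS).
(b)–(e): allowed.
(b)–(f): forbidden (ΔS).
(c)–(d): allowed.
(c)–(e): forbidden (parity, ΔS).
(c)–(f): forbidden (parity, ΔJ).
(d)–(e): forbidden (ΔS).
(d)–(f): forbidden (ΔJ).
(e)–(f): forbidden (parity, ΔS).
Allowed pairs: 4 of 15.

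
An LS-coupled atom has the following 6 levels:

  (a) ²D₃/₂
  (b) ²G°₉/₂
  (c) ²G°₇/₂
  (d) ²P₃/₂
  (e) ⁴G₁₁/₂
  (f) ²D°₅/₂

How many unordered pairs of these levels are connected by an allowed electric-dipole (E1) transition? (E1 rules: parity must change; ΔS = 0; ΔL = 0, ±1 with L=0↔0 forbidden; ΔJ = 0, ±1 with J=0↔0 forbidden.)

(a)–(b): forbidden (ΔL, ΔJ).
(a)–(c): forbidden (ΔL, ΔJ).
(a)–(d): forbidden (parity).
(a)–(e): forbidden (parity, ΔS, ΔL, ΔJ).
(a)–(f): allowed.
(b)–(c): forbidden (parity).
(b)–(d): forbidden (ΔL, ΔJ).
(b)–(e): forbidden (ΔS).
(b)–(f): forbidden (parity, ΔL, ΔJ).
(c)–(d): forbidden (ΔL, ΔJ).
(c)–(e): forbidden (ΔS, ΔJ).
(c)–(f): forbidden (parity, ΔL).
(d)–(e): forbidden (parity, ΔS, ΔL, ΔJ).
(d)–(f): allowed.
(e)–(f): forbidden (ΔS, ΔL, ΔJ).
Allowed pairs: 2 of 15.

2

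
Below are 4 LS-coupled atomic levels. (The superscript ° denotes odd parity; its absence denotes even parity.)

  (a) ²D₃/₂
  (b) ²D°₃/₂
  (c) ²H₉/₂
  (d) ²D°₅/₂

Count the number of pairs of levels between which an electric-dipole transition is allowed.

2

(a)–(b): allowed.
(a)–(c): forbidden (parity, ΔL, ΔJ).
(a)–(d): allowed.
(b)–(c): forbidden (ΔL, ΔJ).
(b)–(d): forbidden (parity).
(c)–(d): forbidden (ΔL, ΔJ).
Allowed pairs: 2 of 6.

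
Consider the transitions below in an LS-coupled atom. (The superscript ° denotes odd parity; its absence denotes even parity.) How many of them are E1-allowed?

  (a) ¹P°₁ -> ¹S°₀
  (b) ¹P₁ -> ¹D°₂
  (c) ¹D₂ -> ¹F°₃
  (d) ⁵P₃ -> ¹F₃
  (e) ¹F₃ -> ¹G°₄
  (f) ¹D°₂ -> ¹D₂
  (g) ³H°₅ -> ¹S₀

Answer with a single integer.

(a) forbidden (parity fails)
(b) allowed
(c) allowed
(d) forbidden (parity, ΔS, ΔL fail)
(e) allowed
(f) allowed
(g) forbidden (ΔS, ΔL, ΔJ fail)
Total allowed: 4 of 7.

4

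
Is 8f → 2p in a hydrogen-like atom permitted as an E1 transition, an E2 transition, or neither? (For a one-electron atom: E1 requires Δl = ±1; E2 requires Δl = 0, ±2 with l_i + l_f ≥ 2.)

Δl = 1 − 3 = -2; l_i + l_f = 4.
E1 (Δl = ±1): not satisfied.
E2 (Δl = 0,±2, l_i+l_f ≥ 2): satisfied.

E2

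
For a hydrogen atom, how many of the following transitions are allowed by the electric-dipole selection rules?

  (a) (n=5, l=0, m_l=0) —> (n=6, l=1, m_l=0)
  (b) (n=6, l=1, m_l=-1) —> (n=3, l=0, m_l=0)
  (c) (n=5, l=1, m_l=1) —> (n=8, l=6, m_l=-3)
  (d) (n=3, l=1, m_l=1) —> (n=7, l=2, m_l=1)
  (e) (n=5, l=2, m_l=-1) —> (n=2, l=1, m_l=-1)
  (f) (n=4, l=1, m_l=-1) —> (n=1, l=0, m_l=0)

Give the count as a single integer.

5

(a) allowed
(b) allowed
(c) forbidden — Δl = +5 (E1 requires Δl = ±1); Δm_l = -4 (E1 requires Δm_l = 0, ±1)
(d) allowed
(e) allowed
(f) allowed
Total allowed: 5 of 6.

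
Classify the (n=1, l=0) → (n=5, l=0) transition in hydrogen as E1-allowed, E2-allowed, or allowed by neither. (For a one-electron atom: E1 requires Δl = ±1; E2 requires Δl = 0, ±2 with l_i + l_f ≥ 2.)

Δl = 0 − 0 = +0; l_i + l_f = 0.
E1 (Δl = ±1): not satisfied.
E2 (Δl = 0,±2, l_i+l_f ≥ 2): not satisfied.

neither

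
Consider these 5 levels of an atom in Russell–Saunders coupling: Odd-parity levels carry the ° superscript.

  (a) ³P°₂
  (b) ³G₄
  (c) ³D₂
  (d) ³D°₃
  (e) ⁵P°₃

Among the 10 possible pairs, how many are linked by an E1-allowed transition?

(a)–(b): forbidden (ΔL, ΔJ).
(a)–(c): allowed.
(a)–(d): forbidden (parity).
(a)–(e): forbidden (parity, ΔS).
(b)–(c): forbidden (parity, ΔL, ΔJ).
(b)–(d): forbidden (ΔL).
(b)–(e): forbidden (ΔS, ΔL).
(c)–(d): allowed.
(c)–(e): forbidden (ΔS).
(d)–(e): forbidden (parity, ΔS).
Allowed pairs: 2 of 10.

2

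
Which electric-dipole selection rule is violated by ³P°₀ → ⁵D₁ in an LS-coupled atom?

the ΔS = 0 rule

Reading off the term symbols: S 1→2, L 1→2, J 0→1, parity odd→even.
ΔS = 0: S: 1 → 2 — fails.
Parity must change: odd → even — ok.
ΔJ = 0, ±1 (not J=0↔0): J: 0 → 1, ΔJ = +1 — ok.
ΔL = 0, ±1 (not L=0↔0): L: 1 → 2, ΔL = +1 — ok.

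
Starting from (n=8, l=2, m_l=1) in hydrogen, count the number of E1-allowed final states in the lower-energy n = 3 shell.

2

E1 requires Δl = ±1, so l_f ∈ {1, 3}; with 0 ≤ l_f ≤ n_f−1 = 2, the allowed l_f values are {1}.
For l_f = 1: m_f ∈ {m_i−1, m_i, m_i+1} ∩ [−1, 1] = {0, 1} → 2 states.
Total: 2.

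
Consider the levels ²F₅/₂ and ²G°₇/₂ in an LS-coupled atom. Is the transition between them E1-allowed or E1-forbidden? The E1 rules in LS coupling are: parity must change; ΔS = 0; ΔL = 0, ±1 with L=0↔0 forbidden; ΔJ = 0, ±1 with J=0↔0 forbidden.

Initial level: S=1/2, L=3, J=5/2, parity even. Final level: S=1/2, L=4, J=7/2, parity odd.
Parity must change: even → odd — passes.
ΔS = 0: S: 1/2 → 1/2 — passes.
ΔL = 0, ±1 (not L=0↔0): L: 3 → 4, ΔL = +1 — passes.
ΔJ = 0, ±1 (not J=0↔0): J: 5/2 → 7/2, ΔJ = +1 — passes.
All four E1 rules are satisfied.

allowed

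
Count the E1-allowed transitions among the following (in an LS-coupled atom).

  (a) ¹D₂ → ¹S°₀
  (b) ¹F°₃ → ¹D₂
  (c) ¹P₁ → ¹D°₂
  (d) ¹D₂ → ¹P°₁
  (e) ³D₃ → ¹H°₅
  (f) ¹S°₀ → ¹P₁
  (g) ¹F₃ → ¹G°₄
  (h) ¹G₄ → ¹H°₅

6

(a) forbidden (ΔL, ΔJ fail)
(b) allowed
(c) allowed
(d) allowed
(e) forbidden (ΔS, ΔL, ΔJ fail)
(f) allowed
(g) allowed
(h) allowed
Total allowed: 6 of 8.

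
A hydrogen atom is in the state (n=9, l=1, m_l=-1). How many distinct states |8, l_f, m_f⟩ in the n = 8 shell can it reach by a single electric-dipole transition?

4

E1 requires Δl = ±1, so l_f ∈ {0, 2}; with 0 ≤ l_f ≤ n_f−1 = 7, the allowed l_f values are {0, 2}.
For l_f = 0: m_f ∈ {m_i−1, m_i, m_i+1} ∩ [−0, 0] = {0} → 1 state.
For l_f = 2: m_f ∈ {m_i−1, m_i, m_i+1} ∩ [−2, 2] = {-2, -1, 0} → 3 states.
Total: 4.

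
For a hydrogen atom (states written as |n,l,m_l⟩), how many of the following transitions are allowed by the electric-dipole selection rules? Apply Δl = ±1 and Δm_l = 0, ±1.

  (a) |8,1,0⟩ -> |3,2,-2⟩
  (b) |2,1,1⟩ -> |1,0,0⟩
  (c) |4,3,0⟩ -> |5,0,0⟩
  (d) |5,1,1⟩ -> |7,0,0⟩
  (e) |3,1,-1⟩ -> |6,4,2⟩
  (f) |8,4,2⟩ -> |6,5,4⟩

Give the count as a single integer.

2

(a) forbidden — Δm_l = -2 (E1 requires Δm_l = 0, ±1)
(b) allowed
(c) forbidden — Δl = -3 (E1 requires Δl = ±1)
(d) allowed
(e) forbidden — Δl = +3 (E1 requires Δl = ±1); Δm_l = +3 (E1 requires Δm_l = 0, ±1)
(f) forbidden — Δm_l = +2 (E1 requires Δm_l = 0, ±1)
Total allowed: 2 of 6.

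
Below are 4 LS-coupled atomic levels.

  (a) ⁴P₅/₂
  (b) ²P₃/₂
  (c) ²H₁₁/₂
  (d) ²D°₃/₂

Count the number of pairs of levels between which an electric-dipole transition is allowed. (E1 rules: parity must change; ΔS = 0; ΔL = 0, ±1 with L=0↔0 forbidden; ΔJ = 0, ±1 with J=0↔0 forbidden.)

(a)–(b): forbidden (parity, ΔS).
(a)–(c): forbidden (parity, ΔS, ΔL, ΔJ).
(a)–(d): forbidden (ΔS).
(b)–(c): forbidden (parity, ΔL, ΔJ).
(b)–(d): allowed.
(c)–(d): forbidden (ΔL, ΔJ).
Allowed pairs: 1 of 6.

1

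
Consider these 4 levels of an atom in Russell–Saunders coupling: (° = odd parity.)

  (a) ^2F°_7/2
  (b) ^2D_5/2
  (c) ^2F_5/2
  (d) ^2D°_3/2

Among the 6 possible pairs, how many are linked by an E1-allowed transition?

(a)–(b): allowed.
(a)–(c): allowed.
(a)–(d): forbidden (parity, ΔJ).
(b)–(c): forbidden (parity).
(b)–(d): allowed.
(c)–(d): allowed.
Allowed pairs: 4 of 6.

4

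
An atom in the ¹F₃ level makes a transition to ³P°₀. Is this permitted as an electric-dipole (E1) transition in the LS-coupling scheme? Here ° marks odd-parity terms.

ΔL = 0, ±1 (not L=0↔0): L: 3 → 1, ΔL = -2 — fails.
ΔJ = 0, ±1 (not J=0↔0): J: 3 → 0, ΔJ = -3 — fails.
ΔS = 0: S: 0 → 1 — fails.
Parity must change: even → odd — passes.
Rule(s) violated: ΔS, ΔL, ΔJ.

forbidden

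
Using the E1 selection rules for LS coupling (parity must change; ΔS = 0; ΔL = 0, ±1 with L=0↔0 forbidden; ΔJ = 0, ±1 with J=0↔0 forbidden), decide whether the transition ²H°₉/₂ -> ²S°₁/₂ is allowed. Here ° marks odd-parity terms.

forbidden

Initial level: S=1/2, L=5, J=9/2, parity odd. Final level: S=1/2, L=0, J=1/2, parity odd.
Parity must change: odd → odd — fails.
ΔS = 0: S: 1/2 → 1/2 — passes.
ΔL = 0, ±1 (not L=0↔0): L: 5 → 0, ΔL = -5 — fails.
ΔJ = 0, ±1 (not J=0↔0): J: 9/2 → 1/2, ΔJ = -4 — fails.
Rule(s) violated: parity, ΔL, ΔJ.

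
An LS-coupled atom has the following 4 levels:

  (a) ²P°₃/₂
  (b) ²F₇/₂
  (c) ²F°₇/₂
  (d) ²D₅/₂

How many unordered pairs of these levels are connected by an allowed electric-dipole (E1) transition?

3

(a)–(b): forbidden (ΔL, ΔJ).
(a)–(c): forbidden (parity, ΔL, ΔJ).
(a)–(d): allowed.
(b)–(c): allowed.
(b)–(d): forbidden (parity).
(c)–(d): allowed.
Allowed pairs: 3 of 6.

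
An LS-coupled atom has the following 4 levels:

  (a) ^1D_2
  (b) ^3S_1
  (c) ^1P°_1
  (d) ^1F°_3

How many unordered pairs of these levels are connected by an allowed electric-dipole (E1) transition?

2

(a)–(b): forbidden (parity, ΔS, ΔL).
(a)–(c): allowed.
(a)–(d): allowed.
(b)–(c): forbidden (ΔS).
(b)–(d): forbidden (ΔS, ΔL, ΔJ).
(c)–(d): forbidden (parity, ΔL, ΔJ).
Allowed pairs: 2 of 6.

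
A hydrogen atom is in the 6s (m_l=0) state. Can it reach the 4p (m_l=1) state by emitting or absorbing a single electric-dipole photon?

allowed

l: 0 → 1 (Δl = +1). Δl = ±1 passes.
Δm_l = 1 − (0) = +1. E1 requires Δm_l = 0, ±1: passes.
All E1 selection rules are satisfied.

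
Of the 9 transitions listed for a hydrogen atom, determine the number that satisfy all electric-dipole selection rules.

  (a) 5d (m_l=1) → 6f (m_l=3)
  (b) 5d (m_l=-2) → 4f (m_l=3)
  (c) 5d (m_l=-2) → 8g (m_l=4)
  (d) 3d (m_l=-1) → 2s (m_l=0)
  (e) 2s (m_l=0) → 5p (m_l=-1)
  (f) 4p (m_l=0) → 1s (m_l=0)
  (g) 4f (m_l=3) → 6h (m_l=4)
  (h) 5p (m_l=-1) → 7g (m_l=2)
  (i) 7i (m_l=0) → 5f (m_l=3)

(a) forbidden — Δm_l = +2 (E1 requires Δm_l = 0, ±1)
(b) forbidden — Δm_l = +5 (E1 requires Δm_l = 0, ±1)
(c) forbidden — Δl = +2 (E1 requires Δl = ±1); Δm_l = +6 (E1 requires Δm_l = 0, ±1)
(d) forbidden — Δl = -2 (E1 requires Δl = ±1)
(e) allowed
(f) allowed
(g) forbidden — Δl = +2 (E1 requires Δl = ±1)
(h) forbidden — Δl = +3 (E1 requires Δl = ±1); Δm_l = +3 (E1 requires Δm_l = 0, ±1)
(i) forbidden — Δl = -3 (E1 requires Δl = ±1); Δm_l = +3 (E1 requires Δm_l = 0, ±1)
Total allowed: 2 of 9.

2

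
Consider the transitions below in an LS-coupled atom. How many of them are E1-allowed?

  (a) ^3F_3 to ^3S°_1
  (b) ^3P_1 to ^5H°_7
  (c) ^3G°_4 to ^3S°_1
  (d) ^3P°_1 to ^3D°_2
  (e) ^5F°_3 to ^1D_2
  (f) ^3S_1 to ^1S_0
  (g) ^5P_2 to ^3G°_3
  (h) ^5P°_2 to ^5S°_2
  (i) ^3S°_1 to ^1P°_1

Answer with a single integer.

0

(a) forbidden (ΔL, ΔJ fail)
(b) forbidden (ΔS, ΔL, ΔJ fail)
(c) forbidden (parity, ΔL, ΔJ fail)
(d) forbidden (parity fails)
(e) forbidden (ΔS fails)
(f) forbidden (parity, ΔS, ΔL fail)
(g) forbidden (ΔS, ΔL fail)
(h) forbidden (parity fails)
(i) forbidden (parity, ΔS fail)
Total allowed: 0 of 9.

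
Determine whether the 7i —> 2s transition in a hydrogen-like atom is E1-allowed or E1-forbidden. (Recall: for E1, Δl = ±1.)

Initial l = 6, final l = 0, so Δl = -6. E1 requires Δl = ±1: violated.
The transition is electric-dipole forbidden.

forbidden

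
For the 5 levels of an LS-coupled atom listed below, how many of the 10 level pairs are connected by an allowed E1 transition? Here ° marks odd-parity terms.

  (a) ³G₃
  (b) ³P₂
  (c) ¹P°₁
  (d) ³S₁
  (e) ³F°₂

(a)–(b): forbidden (parity, ΔL).
(a)–(c): forbidden (ΔS, ΔL, ΔJ).
(a)–(d): forbidden (parity, ΔL, ΔJ).
(a)–(e): allowed.
(b)–(c): forbidden (ΔS).
(b)–(d): forbidden (parity).
(b)–(e): forbidden (ΔL).
(c)–(d): forbidden (ΔS).
(c)–(e): forbidden (parity, ΔS, ΔL).
(d)–(e): forbidden (ΔL).
Allowed pairs: 1 of 10.

1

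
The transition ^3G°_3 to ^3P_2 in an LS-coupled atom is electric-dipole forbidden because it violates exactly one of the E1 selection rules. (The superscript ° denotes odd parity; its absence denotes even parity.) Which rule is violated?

Reading off the term symbols: S 1→1, L 4→1, J 3→2, parity odd→even.
Parity must change: odd → even — ok.
ΔS = 0: S: 1 → 1 — ok.
ΔL = 0, ±1 (not L=0↔0): L: 4 → 1, ΔL = -3 — fails.
ΔJ = 0, ±1 (not J=0↔0): J: 3 → 2, ΔJ = -1 — ok.

the ΔL = 0, ±1 rule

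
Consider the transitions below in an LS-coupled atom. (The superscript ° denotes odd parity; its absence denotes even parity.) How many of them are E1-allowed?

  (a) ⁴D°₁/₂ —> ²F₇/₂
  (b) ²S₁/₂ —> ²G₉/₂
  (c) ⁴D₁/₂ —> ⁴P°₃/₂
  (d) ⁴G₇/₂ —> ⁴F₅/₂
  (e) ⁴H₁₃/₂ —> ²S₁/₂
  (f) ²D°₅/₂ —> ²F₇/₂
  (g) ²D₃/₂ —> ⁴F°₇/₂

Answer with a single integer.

(a) forbidden (ΔS, ΔJ fail)
(b) forbidden (parity, ΔL, ΔJ fail)
(c) allowed
(d) forbidden (parity fails)
(e) forbidden (parity, ΔS, ΔL, ΔJ fail)
(f) allowed
(g) forbidden (ΔS, ΔJ fail)
Total allowed: 2 of 7.

2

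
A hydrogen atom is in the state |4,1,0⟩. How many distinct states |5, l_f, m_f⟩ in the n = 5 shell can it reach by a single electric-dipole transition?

E1 requires Δl = ±1, so l_f ∈ {0, 2}; with 0 ≤ l_f ≤ n_f−1 = 4, the allowed l_f values are {0, 2}.
For l_f = 0: m_f ∈ {m_i−1, m_i, m_i+1} ∩ [−0, 0] = {0} → 1 state.
For l_f = 2: m_f ∈ {m_i−1, m_i, m_i+1} ∩ [−2, 2] = {-1, 0, 1} → 3 states.
Total: 4.

4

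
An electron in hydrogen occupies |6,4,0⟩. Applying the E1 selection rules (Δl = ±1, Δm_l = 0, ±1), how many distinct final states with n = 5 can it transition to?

3

E1 requires Δl = ±1, so l_f ∈ {3, 5}; with 0 ≤ l_f ≤ n_f−1 = 4, the allowed l_f values are {3}.
For l_f = 3: m_f ∈ {m_i−1, m_i, m_i+1} ∩ [−3, 3] = {-1, 0, 1} → 3 states.
Total: 3.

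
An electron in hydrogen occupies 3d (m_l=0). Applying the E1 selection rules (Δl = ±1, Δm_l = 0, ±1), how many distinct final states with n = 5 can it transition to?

E1 requires Δl = ±1, so l_f ∈ {1, 3}; with 0 ≤ l_f ≤ n_f−1 = 4, the allowed l_f values are {1, 3}.
For l_f = 1: m_f ∈ {m_i−1, m_i, m_i+1} ∩ [−1, 1] = {-1, 0, 1} → 3 states.
For l_f = 3: m_f ∈ {m_i−1, m_i, m_i+1} ∩ [−3, 3] = {-1, 0, 1} → 3 states.
Total: 6.

6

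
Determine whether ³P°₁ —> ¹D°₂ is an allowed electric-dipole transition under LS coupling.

forbidden

Initial level: S=1, L=1, J=1, parity odd. Final level: S=0, L=2, J=2, parity odd.
Parity must change: odd → odd — ✗.
ΔS = 0: S: 1 → 0 — ✗.
ΔL = 0, ±1 (not L=0↔0): L: 1 → 2, ΔL = +1 — ✓.
ΔJ = 0, ±1 (not J=0↔0): J: 1 → 2, ΔJ = +1 — ✓.
Rule(s) violated: parity, ΔS.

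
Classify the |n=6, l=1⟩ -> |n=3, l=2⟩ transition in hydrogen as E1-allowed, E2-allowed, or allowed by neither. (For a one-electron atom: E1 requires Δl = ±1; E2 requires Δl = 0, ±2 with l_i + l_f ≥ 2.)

E1

Δl = 2 − 1 = +1; l_i + l_f = 3.
E1 (Δl = ±1): satisfied.
E2 (Δl = 0,±2, l_i+l_f ≥ 2): not satisfied.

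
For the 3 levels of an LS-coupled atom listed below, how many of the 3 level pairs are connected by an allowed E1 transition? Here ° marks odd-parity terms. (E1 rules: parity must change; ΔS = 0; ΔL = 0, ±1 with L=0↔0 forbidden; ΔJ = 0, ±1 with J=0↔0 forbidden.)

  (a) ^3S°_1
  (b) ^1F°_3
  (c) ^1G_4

1

(a)–(b): forbidden (parity, ΔS, ΔL, ΔJ).
(a)–(c): forbidden (ΔS, ΔL, ΔJ).
(b)–(c): allowed.
Allowed pairs: 1 of 3.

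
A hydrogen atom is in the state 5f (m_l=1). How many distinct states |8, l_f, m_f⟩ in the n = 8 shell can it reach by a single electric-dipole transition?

6

E1 requires Δl = ±1, so l_f ∈ {2, 4}; with 0 ≤ l_f ≤ n_f−1 = 7, the allowed l_f values are {2, 4}.
For l_f = 2: m_f ∈ {m_i−1, m_i, m_i+1} ∩ [−2, 2] = {0, 1, 2} → 3 states.
For l_f = 4: m_f ∈ {m_i−1, m_i, m_i+1} ∩ [−4, 4] = {0, 1, 2} → 3 states.
Total: 6.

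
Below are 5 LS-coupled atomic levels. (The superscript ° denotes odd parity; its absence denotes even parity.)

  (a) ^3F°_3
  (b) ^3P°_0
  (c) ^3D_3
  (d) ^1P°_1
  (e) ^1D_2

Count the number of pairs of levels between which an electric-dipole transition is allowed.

(a)–(b): forbidden (parity, ΔL, ΔJ).
(a)–(c): allowed.
(a)–(d): forbidden (parity, ΔS, ΔL, ΔJ).
(a)–(e): forbidden (ΔS).
(b)–(c): forbidden (ΔJ).
(b)–(d): forbidden (parity, ΔS).
(b)–(e): forbidden (ΔS, ΔJ).
(c)–(d): forbidden (ΔS, ΔJ).
(c)–(e): forbidden (parity, ΔS).
(d)–(e): allowed.
Allowed pairs: 2 of 10.

2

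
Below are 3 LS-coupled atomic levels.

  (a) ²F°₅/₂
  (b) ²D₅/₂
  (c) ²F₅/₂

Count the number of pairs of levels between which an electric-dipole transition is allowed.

(a)–(b): allowed.
(a)–(c): allowed.
(b)–(c): forbidden (parity).
Allowed pairs: 2 of 3.

2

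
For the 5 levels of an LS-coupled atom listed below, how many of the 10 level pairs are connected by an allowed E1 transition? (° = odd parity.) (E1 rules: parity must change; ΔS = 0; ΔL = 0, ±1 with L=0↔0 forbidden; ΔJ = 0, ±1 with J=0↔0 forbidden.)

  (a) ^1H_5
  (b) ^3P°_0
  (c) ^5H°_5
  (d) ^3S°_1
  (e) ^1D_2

(a)–(b): forbidden (ΔS, ΔL, ΔJ).
(a)–(c): forbidden (ΔS).
(a)–(d): forbidden (ΔS, ΔL, ΔJ).
(a)–(e): forbidden (parity, ΔL, ΔJ).
(b)–(c): forbidden (parity, ΔS, ΔL, ΔJ).
(b)–(d): forbidden (parity).
(b)–(e): forbidden (ΔS, ΔJ).
(c)–(d): forbidden (parity, ΔS, ΔL, ΔJ).
(c)–(e): forbidden (ΔS, ΔL, ΔJ).
(d)–(e): forbidden (ΔS, ΔL).
Allowed pairs: 0 of 10.

0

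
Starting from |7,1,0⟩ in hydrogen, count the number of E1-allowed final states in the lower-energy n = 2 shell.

1

E1 requires Δl = ±1, so l_f ∈ {0, 2}; with 0 ≤ l_f ≤ n_f−1 = 1, the allowed l_f values are {0}.
For l_f = 0: m_f ∈ {m_i−1, m_i, m_i+1} ∩ [−0, 0] = {0} → 1 state.
Total: 1.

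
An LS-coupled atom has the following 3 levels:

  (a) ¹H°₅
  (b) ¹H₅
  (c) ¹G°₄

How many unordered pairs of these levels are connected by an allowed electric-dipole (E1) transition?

2

(a)–(b): allowed.
(a)–(c): forbidden (parity).
(b)–(c): allowed.
Allowed pairs: 2 of 3.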